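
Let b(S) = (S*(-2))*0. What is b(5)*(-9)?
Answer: 0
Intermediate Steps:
b(S) = 0 (b(S) = -2*S*0 = 0)
b(5)*(-9) = 0*(-9) = 0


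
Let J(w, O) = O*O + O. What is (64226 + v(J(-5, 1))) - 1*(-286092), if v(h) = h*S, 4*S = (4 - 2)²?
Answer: 350320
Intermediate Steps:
J(w, O) = O + O² (J(w, O) = O² + O = O + O²)
S = 1 (S = (4 - 2)²/4 = (¼)*2² = (¼)*4 = 1)
v(h) = h (v(h) = h*1 = h)
(64226 + v(J(-5, 1))) - 1*(-286092) = (64226 + 1*(1 + 1)) - 1*(-286092) = (64226 + 1*2) + 286092 = (64226 + 2) + 286092 = 64228 + 286092 = 350320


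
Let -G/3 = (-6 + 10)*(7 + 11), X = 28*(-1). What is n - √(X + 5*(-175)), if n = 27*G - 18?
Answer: -5850 - I*√903 ≈ -5850.0 - 30.05*I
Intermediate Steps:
X = -28
G = -216 (G = -3*(-6 + 10)*(7 + 11) = -12*18 = -3*72 = -216)
n = -5850 (n = 27*(-216) - 18 = -5832 - 18 = -5850)
n - √(X + 5*(-175)) = -5850 - √(-28 + 5*(-175)) = -5850 - √(-28 - 875) = -5850 - √(-903) = -5850 - I*√903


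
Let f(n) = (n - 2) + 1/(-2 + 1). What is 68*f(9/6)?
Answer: -102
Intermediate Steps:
f(n) = -3 + n (f(n) = (-2 + n) + 1/(-1) = (-2 + n) - 1 = -3 + n)
68*f(9/6) = 68*(-3 + 9/6) = 68*(-3 + 9*(⅙)) = 68*(-3 + 3/2) = 68*(-3/2) = -102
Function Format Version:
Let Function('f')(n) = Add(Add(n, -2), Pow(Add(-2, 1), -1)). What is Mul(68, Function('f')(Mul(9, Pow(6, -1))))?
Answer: -102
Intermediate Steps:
Function('f')(n) = Add(-3, n) (Function('f')(n) = Add(Add(-2, n), Pow(-1, -1)) = Add(Add(-2, n), -1) = Add(-3, n))
Mul(68, Function('f')(Mul(9, Pow(6, -1)))) = Mul(68, Add(-3, Mul(9, Pow(6, -1)))) = Mul(68, Add(-3, Mul(9, Rational(1, 6)))) = Mul(68, Add(-3, Rational(3, 2))) = Mul(68, Rational(-3, 2)) = -102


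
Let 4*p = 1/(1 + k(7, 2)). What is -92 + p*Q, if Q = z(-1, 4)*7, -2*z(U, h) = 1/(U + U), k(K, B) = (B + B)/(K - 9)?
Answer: -1479/16 ≈ -92.438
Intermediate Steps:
k(K, B) = 2*B/(-9 + K) (k(K, B) = (2*B)/(-9 + K) = 2*B/(-9 + K))
z(U, h) = -1/(4*U) (z(U, h) = -1/(2*(U + U)) = -1/(2*U)/2 = -1/(4*U))
Q = 7/4 (Q = -¼/(-1)*7 = -¼*(-1)*7 = (¼)*7 = 7/4 ≈ 1.7500)
p = -¼ (p = 1/(4*(1 + 2*2/(-9 + 7))) = 1/(4*(1 + 2*2/(-2))) = 1/(4*(1 + 2*2*(-½))) = 1/(4*(1 - 2)) = (¼)/(-1) = (¼)*(-1) = -¼ ≈ -0.25000)
-92 + p*Q = -92 - ¼*7/4 = -92 - 7/16 = -1479/16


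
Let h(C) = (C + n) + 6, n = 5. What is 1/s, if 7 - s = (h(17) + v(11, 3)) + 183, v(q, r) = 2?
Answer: -1/206 ≈ -0.0048544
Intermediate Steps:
h(C) = 11 + C (h(C) = (C + 5) + 6 = (5 + C) + 6 = 11 + C)
s = -206 (s = 7 - (((11 + 17) + 2) + 183) = 7 - ((28 + 2) + 183) = 7 - (30 + 183) = 7 - 1*213 = 7 - 213 = -206)
1/s = 1/(-206) = -1/206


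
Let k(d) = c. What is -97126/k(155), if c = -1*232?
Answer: 48563/116 ≈ 418.65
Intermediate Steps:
c = -232
k(d) = -232
-97126/k(155) = -97126/(-232) = -97126*(-1/232) = 48563/116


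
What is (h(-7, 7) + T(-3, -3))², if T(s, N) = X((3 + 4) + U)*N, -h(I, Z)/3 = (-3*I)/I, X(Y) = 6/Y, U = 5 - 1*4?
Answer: 729/16 ≈ 45.563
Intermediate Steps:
U = 1 (U = 5 - 4 = 1)
h(I, Z) = 9 (h(I, Z) = -3*(-3*I)/I = -3*(-3) = 9)
T(s, N) = 3*N/4 (T(s, N) = (6/((3 + 4) + 1))*N = (6/(7 + 1))*N = (6/8)*N = (6*(⅛))*N = 3*N/4)
(h(-7, 7) + T(-3, -3))² = (9 + (¾)*(-3))² = (9 - 9/4)² = (27/4)² = 729/16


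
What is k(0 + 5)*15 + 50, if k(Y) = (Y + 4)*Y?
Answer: 725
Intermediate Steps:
k(Y) = Y*(4 + Y) (k(Y) = (4 + Y)*Y = Y*(4 + Y))
k(0 + 5)*15 + 50 = ((0 + 5)*(4 + (0 + 5)))*15 + 50 = (5*(4 + 5))*15 + 50 = (5*9)*15 + 50 = 45*15 + 50 = 675 + 50 = 725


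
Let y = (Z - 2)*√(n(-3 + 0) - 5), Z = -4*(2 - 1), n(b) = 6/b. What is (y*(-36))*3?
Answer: 648*I*√7 ≈ 1714.4*I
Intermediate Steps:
Z = -4 (Z = -4*1 = -4)
y = -6*I*√7 (y = (-4 - 2)*√(6/(-3 + 0) - 5) = -6*√(6/(-3) - 5) = -6*√(6*(-⅓) - 5) = -6*√(-2 - 5) = -6*I*√7 ≈ -15.875*I)
(y*(-36))*3 = (-6*I*√7*(-36))*3 = (216*I*√7)*3 = 648*I*√7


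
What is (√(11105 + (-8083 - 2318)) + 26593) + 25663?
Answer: 52256 + 8*√11 ≈ 52283.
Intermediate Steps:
(√(11105 + (-8083 - 2318)) + 26593) + 25663 = (√(11105 - 10401) + 26593) + 25663 = (√704 + 26593) + 25663 = (8*√11 + 26593) + 25663 = (26593 + 8*√11) + 25663 = 52256 + 8*√11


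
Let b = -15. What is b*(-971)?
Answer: 14565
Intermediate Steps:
b*(-971) = -15*(-971) = 14565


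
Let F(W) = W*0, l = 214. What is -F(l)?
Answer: 0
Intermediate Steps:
F(W) = 0
-F(l) = -1*0 = 0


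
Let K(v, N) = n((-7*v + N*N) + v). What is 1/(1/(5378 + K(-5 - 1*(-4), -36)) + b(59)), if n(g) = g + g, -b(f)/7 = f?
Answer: -7982/3296565 ≈ -0.0024213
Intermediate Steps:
b(f) = -7*f
n(g) = 2*g
K(v, N) = -12*v + 2*N**2 (K(v, N) = 2*((-7*v + N*N) + v) = 2*((-7*v + N**2) + v) = 2*((N**2 - 7*v) + v) = 2*(N**2 - 6*v) = -12*v + 2*N**2)
1/(1/(5378 + K(-5 - 1*(-4), -36)) + b(59)) = 1/(1/(5378 + (-12*(-5 - 1*(-4)) + 2*(-36)**2)) - 7*59) = 1/(1/(5378 + (-12*(-5 + 4) + 2*1296)) - 413) = 1/(1/(5378 + (-12*(-1) + 2592)) - 413) = 1/(1/(5378 + (12 + 2592)) - 413) = 1/(1/(5378 + 2604) - 413) = 1/(1/7982 - 413) = 1/(-3296565/7982) = -7982/3296565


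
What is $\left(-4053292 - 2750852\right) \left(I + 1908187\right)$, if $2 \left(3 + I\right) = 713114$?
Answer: $-15409623886704$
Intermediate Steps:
$I = 356554$ ($I = -3 + \frac{1}{2} \cdot 713114 = -3 + 356557 = 356554$)
$\left(-4053292 - 2750852\right) \left(I + 1908187\right) = \left(-4053292 - 2750852\right) \left(356554 + 1908187\right) = \left(-6804144\right) 2264741 = -15409623886704$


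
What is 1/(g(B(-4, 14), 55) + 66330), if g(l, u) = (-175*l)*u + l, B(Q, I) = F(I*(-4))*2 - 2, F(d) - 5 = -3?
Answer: 1/47082 ≈ 2.1240e-5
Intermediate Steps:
F(d) = 2 (F(d) = 5 - 3 = 2)
B(Q, I) = 2 (B(Q, I) = 2*2 - 2 = 4 - 2 = 2)
g(l, u) = l - 175*l*u (g(l, u) = -175*l*u + l = l - 175*l*u)
1/(g(B(-4, 14), 55) + 66330) = 1/(2*(1 - 175*55) + 66330) = 1/(2*(1 - 9625) + 66330) = 1/(2*(-9624) + 66330) = 1/(-19248 + 66330) = 1/47082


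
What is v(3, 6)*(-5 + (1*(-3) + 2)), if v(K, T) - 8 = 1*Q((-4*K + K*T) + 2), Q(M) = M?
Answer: -96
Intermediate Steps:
v(K, T) = 10 - 4*K + K*T (v(K, T) = 8 + 1*((-4*K + K*T) + 2) = 8 + 1*(2 - 4*K + K*T) = 8 + (2 - 4*K + K*T) = 10 - 4*K + K*T)
v(3, 6)*(-5 + (1*(-3) + 2)) = (10 - 4*3 + 3*6)*(-5 + (1*(-3) + 2)) = (10 - 12 + 18)*(-5 + (-3 + 2)) = 16*(-5 - 1) = 16*(-6) = -96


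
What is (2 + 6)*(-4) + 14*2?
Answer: -4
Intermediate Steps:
(2 + 6)*(-4) + 14*2 = 8*(-4) + 28 = -32 + 28 = -4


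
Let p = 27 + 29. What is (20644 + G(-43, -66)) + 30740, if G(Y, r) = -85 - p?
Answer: 51243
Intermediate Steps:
p = 56
G(Y, r) = -141 (G(Y, r) = -85 - 1*56 = -85 - 56 = -141)
(20644 + G(-43, -66)) + 30740 = (20644 - 141) + 30740 = 20503 + 30740 = 51243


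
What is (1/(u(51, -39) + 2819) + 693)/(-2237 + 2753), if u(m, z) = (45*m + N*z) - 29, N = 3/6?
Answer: 7020785/5227596 ≈ 1.3430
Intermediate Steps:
N = ½ (N = 3*(⅙) = ½ ≈ 0.50000)
u(m, z) = -29 + z/2 + 45*m (u(m, z) = (45*m + z/2) - 29 = (z/2 + 45*m) - 29 = -29 + z/2 + 45*m)
(1/(u(51, -39) + 2819) + 693)/(-2237 + 2753) = (1/((-29 + (½)*(-39) + 45*51) + 2819) + 693)/(-2237 + 2753) = (1/((-29 - 39/2 + 2295) + 2819) + 693)/516 = (1/(4493/2 + 2819) + 693)*(1/516) = (1/(10131/2) + 693)*(1/516) = (2/10131 + 693)*(1/516) = (7020785/10131)*(1/516) = 7020785/5227596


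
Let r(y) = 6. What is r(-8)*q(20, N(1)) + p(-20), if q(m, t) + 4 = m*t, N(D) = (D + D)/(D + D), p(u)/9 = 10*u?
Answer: -1704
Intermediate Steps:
p(u) = 90*u (p(u) = 9*(10*u) = 90*u)
N(D) = 1 (N(D) = (2*D)/((2*D)) = (2*D)*(1/(2*D)) = 1)
q(m, t) = -4 + m*t
r(-8)*q(20, N(1)) + p(-20) = 6*(-4 + 20*1) + 90*(-20) = 6*(-4 + 20) - 1800 = 6*16 - 1800 = 96 - 1800 = -1704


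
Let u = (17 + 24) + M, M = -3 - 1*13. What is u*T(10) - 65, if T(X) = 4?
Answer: 35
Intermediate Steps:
M = -16 (M = -3 - 13 = -16)
u = 25 (u = (17 + 24) - 16 = 41 - 16 = 25)
u*T(10) - 65 = 25*4 - 65 = 100 - 65 = 35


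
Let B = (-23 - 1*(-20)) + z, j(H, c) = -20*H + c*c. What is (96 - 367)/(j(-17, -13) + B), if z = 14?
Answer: -271/520 ≈ -0.52115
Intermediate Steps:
j(H, c) = c² - 20*H (j(H, c) = -20*H + c² = c² - 20*H)
B = 11 (B = (-23 - 1*(-20)) + 14 = (-23 + 20) + 14 = -3 + 14 = 11)
(96 - 367)/(j(-17, -13) + B) = (96 - 367)/(((-13)² - 20*(-17)) + 11) = -271/((169 + 340) + 11) = -271/(509 + 11) = -271/520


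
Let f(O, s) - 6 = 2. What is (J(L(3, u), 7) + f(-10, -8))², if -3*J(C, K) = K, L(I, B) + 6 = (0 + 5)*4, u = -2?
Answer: 289/9 ≈ 32.111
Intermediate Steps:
f(O, s) = 8 (f(O, s) = 6 + 2 = 8)
L(I, B) = 14 (L(I, B) = -6 + (0 + 5)*4 = -6 + 5*4 = -6 + 20 = 14)
J(C, K) = -K/3
(J(L(3, u), 7) + f(-10, -8))² = (-⅓*7 + 8)² = (-7/3 + 8)² = (17/3)² = 289/9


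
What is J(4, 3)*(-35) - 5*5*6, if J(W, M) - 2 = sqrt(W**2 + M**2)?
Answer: -395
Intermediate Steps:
J(W, M) = 2 + sqrt(M**2 + W**2) (J(W, M) = 2 + sqrt(W**2 + M**2) = 2 + sqrt(M**2 + W**2))
J(4, 3)*(-35) - 5*5*6 = (2 + sqrt(3**2 + 4**2))*(-35) - 5*5*6 = (2 + sqrt(9 + 16))*(-35) - 25*6 = (2 + sqrt(25))*(-35) - 150 = (2 + 5)*(-35) - 150 = 7*(-35) - 150 = -245 - 150 = -395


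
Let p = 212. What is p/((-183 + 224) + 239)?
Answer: 53/70 ≈ 0.75714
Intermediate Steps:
p/((-183 + 224) + 239) = 212/((-183 + 224) + 239) = 212/(41 + 239) = 212/280 = 212*(1/280) = 53/70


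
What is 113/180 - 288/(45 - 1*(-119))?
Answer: -8327/7380 ≈ -1.1283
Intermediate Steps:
113/180 - 288/(45 - 1*(-119)) = 113*(1/180) - 288/(45 + 119) = 113/180 - 288/164 = 113/180 - 288*1/164 = 113/180 - 72/41 = -8327/7380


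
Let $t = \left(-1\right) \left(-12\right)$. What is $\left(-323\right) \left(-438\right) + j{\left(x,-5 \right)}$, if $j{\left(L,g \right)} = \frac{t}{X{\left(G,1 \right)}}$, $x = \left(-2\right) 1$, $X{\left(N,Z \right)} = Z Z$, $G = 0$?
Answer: $141486$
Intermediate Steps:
$t = 12$
$X{\left(N,Z \right)} = Z^{2}$
$x = -2$
$j{\left(L,g \right)} = 12$ ($j{\left(L,g \right)} = \frac{12}{1^{2}} = \frac{12}{1} = 12 \cdot 1 = 12$)
$\left(-323\right) \left(-438\right) + j{\left(x,-5 \right)} = \left(-323\right) \left(-438\right) + 12 = 141474 + 12 = 141486$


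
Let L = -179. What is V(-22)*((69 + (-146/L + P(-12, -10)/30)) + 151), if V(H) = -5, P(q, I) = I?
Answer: -591995/537 ≈ -1102.4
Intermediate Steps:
V(-22)*((69 + (-146/L + P(-12, -10)/30)) + 151) = -5*((69 + (-146/(-179) - 10/30)) + 151) = -5*((69 + (-146*(-1/179) - 10*1/30)) + 151) = -5*((69 + (146/179 - 1/3)) + 151) = -5*((69 + 259/537) + 151) = -5*(37312/537 + 151) = -5*118399/537 = -591995/537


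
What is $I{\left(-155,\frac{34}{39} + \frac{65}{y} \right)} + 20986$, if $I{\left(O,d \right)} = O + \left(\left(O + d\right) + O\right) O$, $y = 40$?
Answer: $\frac{21370127}{312} \approx 68494.0$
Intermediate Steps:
$I{\left(O,d \right)} = O + O \left(d + 2 O\right)$ ($I{\left(O,d \right)} = O + \left(d + 2 O\right) O = O + O \left(d + 2 O\right)$)
$I{\left(-155,\frac{34}{39} + \frac{65}{y} \right)} + 20986 = - 155 \left(1 + \left(\frac{34}{39} + \frac{65}{40}\right) + 2 \left(-155\right)\right) + 20986 = - 155 \left(1 + \left(34 \cdot \frac{1}{39} + 65 \cdot \frac{1}{40}\right) - 310\right) + 20986 = - 155 \left(1 + \left(\frac{34}{39} + \frac{13}{8}\right) - 310\right) + 20986 = - 155 \left(1 + \frac{779}{312} - 310\right) + 20986 = \left(-155\right) \left(- \frac{95629}{312}\right) + 20986 = \frac{14822495}{312} + 20986 = \frac{21370127}{312}$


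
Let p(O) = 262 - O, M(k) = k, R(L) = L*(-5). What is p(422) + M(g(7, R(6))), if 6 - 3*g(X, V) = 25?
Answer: -499/3 ≈ -166.33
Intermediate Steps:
R(L) = -5*L
g(X, V) = -19/3 (g(X, V) = 2 - ⅓*25 = 2 - 25/3 = -19/3)
p(422) + M(g(7, R(6))) = (262 - 1*422) - 19/3 = (262 - 422) - 19/3 = -160 - 19/3 = -499/3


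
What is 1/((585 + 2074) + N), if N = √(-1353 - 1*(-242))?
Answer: 2659/7071392 - I*√1111/7071392 ≈ 0.00037602 - 4.7136e-6*I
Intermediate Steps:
N = I*√1111 (N = √(-1353 + 242) = √(-1111) = I*√1111 ≈ 33.332*I)
1/((585 + 2074) + N) = 1/((585 + 2074) + I*√1111) = 1/(2659 + I*√1111)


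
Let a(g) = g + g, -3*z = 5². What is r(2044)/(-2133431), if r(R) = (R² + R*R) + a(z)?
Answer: -25067566/6400293 ≈ -3.9166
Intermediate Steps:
z = -25/3 (z = -⅓*5² = -⅓*25 = -25/3 ≈ -8.3333)
a(g) = 2*g
r(R) = -50/3 + 2*R² (r(R) = (R² + R*R) + 2*(-25/3) = (R² + R²) - 50/3 = 2*R² - 50/3 = -50/3 + 2*R²)
r(2044)/(-2133431) = (-50/3 + 2*2044²)/(-2133431) = (-50/3 + 2*4177936)*(-1/2133431) = (-50/3 + 8355872)*(-1/2133431) = (25067566/3)*(-1/2133431) = -25067566/6400293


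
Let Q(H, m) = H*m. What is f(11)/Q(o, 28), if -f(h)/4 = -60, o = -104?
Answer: -15/182 ≈ -0.082418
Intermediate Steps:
f(h) = 240 (f(h) = -4*(-60) = 240)
f(11)/Q(o, 28) = 240/((-104*28)) = 240/(-2912) = 240*(-1/2912) = -15/182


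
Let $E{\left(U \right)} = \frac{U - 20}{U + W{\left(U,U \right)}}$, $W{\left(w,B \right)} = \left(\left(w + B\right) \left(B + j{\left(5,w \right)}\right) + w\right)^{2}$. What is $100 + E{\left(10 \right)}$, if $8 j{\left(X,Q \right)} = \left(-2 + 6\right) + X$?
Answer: $\frac{4325292}{43253} \approx 100.0$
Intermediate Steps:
$j{\left(X,Q \right)} = \frac{1}{2} + \frac{X}{8}$ ($j{\left(X,Q \right)} = \frac{\left(-2 + 6\right) + X}{8} = \frac{4 + X}{8} = \frac{1}{2} + \frac{X}{8}$)
$W{\left(w,B \right)} = \left(w + \left(\frac{9}{8} + B\right) \left(B + w\right)\right)^{2}$ ($W{\left(w,B \right)} = \left(\left(w + B\right) \left(B + \left(\frac{1}{2} + \frac{1}{8} \cdot 5\right)\right) + w\right)^{2} = \left(\left(B + w\right) \left(B + \left(\frac{1}{2} + \frac{5}{8}\right)\right) + w\right)^{2} = \left(\left(B + w\right) \left(B + \frac{9}{8}\right) + w\right)^{2} = \left(\left(B + w\right) \left(\frac{9}{8} + B\right) + w\right)^{2} = \left(\left(\frac{9}{8} + B\right) \left(B + w\right) + w\right)^{2} = \left(w + \left(\frac{9}{8} + B\right) \left(B + w\right)\right)^{2}$)
$E{\left(U \right)} = \frac{-20 + U}{U + \frac{\left(16 U^{2} + 26 U\right)^{2}}{64}}$ ($E{\left(U \right)} = \frac{U - 20}{U + \frac{\left(8 U^{2} + 9 U + 17 U + 8 U U\right)^{2}}{64}} = \frac{-20 + U}{U + \frac{\left(8 U^{2} + 9 U + 17 U + 8 U^{2}\right)^{2}}{64}} = \frac{-20 + U}{U + \frac{\left(16 U^{2} + 26 U\right)^{2}}{64}}$)
$100 + E{\left(10 \right)} = 100 + \frac{16 \left(-20 + 10\right)}{10 \left(16 + 10 \left(13 + 8 \cdot 10\right)^{2}\right)} = 100 + 16 \cdot \frac{1}{10} \frac{1}{16 + 10 \left(13 + 80\right)^{2}} \left(-10\right) = 100 + 16 \cdot \frac{1}{10} \frac{1}{16 + 10 \cdot 93^{2}} \left(-10\right) = 100 + 16 \cdot \frac{1}{10} \frac{1}{16 + 10 \cdot 8649} \left(-10\right) = 100 + 16 \cdot \frac{1}{10} \frac{1}{16 + 86490} \left(-10\right) = 100 + 16 \cdot \frac{1}{10} \cdot \frac{1}{86506} \left(-10\right) = 100 - \frac{8}{43253} = \frac{4325292}{43253}$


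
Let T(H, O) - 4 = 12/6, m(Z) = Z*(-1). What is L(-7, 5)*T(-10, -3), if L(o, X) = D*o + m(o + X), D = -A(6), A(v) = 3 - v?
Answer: -114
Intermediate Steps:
D = 3 (D = -(3 - 1*6) = -(3 - 6) = -1*(-3) = 3)
m(Z) = -Z
T(H, O) = 6 (T(H, O) = 4 + 12/6 = 4 + 12*(⅙) = 4 + 2 = 6)
L(o, X) = -X + 2*o (L(o, X) = 3*o - (o + X) = 3*o - (X + o) = 3*o + (-X - o) = -X + 2*o)
L(-7, 5)*T(-10, -3) = (-1*5 + 2*(-7))*6 = (-5 - 14)*6 = -19*6 = -114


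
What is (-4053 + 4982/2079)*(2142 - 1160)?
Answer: -8269623310/2079 ≈ -3.9777e+6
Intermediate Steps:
(-4053 + 4982/2079)*(2142 - 1160) = (-4053 + 4982*(1/2079))*982 = (-4053 + 4982/2079)*982 = -8421205/2079*982 = -8269623310/2079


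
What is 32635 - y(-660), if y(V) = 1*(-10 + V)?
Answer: 33305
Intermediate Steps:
y(V) = -10 + V
32635 - y(-660) = 32635 - (-10 - 660) = 32635 - 1*(-670) = 32635 + 670 = 33305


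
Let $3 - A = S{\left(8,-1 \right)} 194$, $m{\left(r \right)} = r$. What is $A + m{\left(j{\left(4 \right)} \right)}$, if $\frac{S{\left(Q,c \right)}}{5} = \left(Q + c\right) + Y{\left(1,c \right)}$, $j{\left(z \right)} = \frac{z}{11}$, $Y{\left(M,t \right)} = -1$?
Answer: $- \frac{63983}{11} \approx -5816.6$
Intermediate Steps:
$j{\left(z \right)} = \frac{z}{11}$ ($j{\left(z \right)} = z \frac{1}{11} = \frac{z}{11}$)
$S{\left(Q,c \right)} = -5 + 5 Q + 5 c$ ($S{\left(Q,c \right)} = 5 \left(\left(Q + c\right) - 1\right) = 5 \left(-1 + Q + c\right) = -5 + 5 Q + 5 c$)
$A = -5817$ ($A = 3 - \left(-5 + 5 \cdot 8 + 5 \left(-1\right)\right) 194 = 3 - \left(-5 + 40 - 5\right) 194 = 3 - 30 \cdot 194 = 3 - 5820 = -5817$)
$A + m{\left(j{\left(4 \right)} \right)} = -5817 + \frac{1}{11} \cdot 4 = -5817 + \frac{4}{11} = - \frac{63983}{11}$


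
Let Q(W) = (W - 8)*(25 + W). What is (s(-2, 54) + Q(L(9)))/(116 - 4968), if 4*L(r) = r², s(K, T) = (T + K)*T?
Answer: -53797/77632 ≈ -0.69297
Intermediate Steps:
s(K, T) = T*(K + T) (s(K, T) = (K + T)*T = T*(K + T))
L(r) = r²/4
Q(W) = (-8 + W)*(25 + W)
(s(-2, 54) + Q(L(9)))/(116 - 4968) = (54*(-2 + 54) + (-200 + ((¼)*9²)² + 17*((¼)*9²)))/(116 - 4968) = (54*52 + (-200 + ((¼)*81)² + 17*((¼)*81)))/(-4852) = (2808 + (-200 + (81/4)² + 17*(81/4)))*(-1/4852) = (2808 + (-200 + 6561/16 + 1377/4))*(-1/4852) = (2808 + 8869/16)*(-1/4852) = (53797/16)*(-1/4852) = -53797/77632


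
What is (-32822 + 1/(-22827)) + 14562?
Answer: -416821021/22827 ≈ -18260.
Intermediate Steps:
(-32822 + 1/(-22827)) + 14562 = (-32822 - 1/22827) + 14562 = -749227795/22827 + 14562 = -416821021/22827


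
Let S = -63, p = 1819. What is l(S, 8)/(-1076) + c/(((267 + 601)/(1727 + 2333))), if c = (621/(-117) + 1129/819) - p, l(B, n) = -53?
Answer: -232933237963/27318564 ≈ -8526.6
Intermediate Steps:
c = -1492979/819 (c = (621/(-117) + 1129/819) - 1*1819 = (621*(-1/117) + 1129*(1/819)) - 1819 = (-69/13 + 1129/819) - 1819 = -3218/819 - 1819 = -1492979/819 ≈ -1822.9)
l(S, 8)/(-1076) + c/(((267 + 601)/(1727 + 2333))) = -53/(-1076) - 1492979*(1727 + 2333)/(267 + 601)/819 = -53*(-1/1076) - 1492979/(819*(868/4060)) = 53/1076 - 1492979/(819*(868*(1/4060))) = 53/1076 - 1492979/(819*31/145) = 53/1076 - 1492979/819*145/31 = 53/1076 - 216481955/25389 = -232933237963/27318564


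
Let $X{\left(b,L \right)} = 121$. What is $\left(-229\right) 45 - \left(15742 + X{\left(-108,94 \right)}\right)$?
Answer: $-26168$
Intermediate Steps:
$\left(-229\right) 45 - \left(15742 + X{\left(-108,94 \right)}\right) = \left(-229\right) 45 - \left(15742 + 121\right) = -10305 - 15863 = -26168$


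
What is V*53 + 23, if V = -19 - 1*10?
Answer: -1514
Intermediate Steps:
V = -29 (V = -19 - 10 = -29)
V*53 + 23 = -29*53 + 23 = -1537 + 23 = -1514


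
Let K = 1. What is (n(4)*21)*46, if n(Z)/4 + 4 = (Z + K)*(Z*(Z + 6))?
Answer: 757344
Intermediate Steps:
n(Z) = -16 + 4*Z*(1 + Z)*(6 + Z) (n(Z) = -16 + 4*((Z + 1)*(Z*(Z + 6))) = -16 + 4*((1 + Z)*(Z*(6 + Z))) = -16 + 4*(Z*(1 + Z)*(6 + Z)) = -16 + 4*Z*(1 + Z)*(6 + Z))
(n(4)*21)*46 = ((-16 + 4*4³ + 24*4 + 28*4²)*21)*46 = ((-16 + 4*64 + 96 + 28*16)*21)*46 = ((-16 + 256 + 96 + 448)*21)*46 = (784*21)*46 = 16464*46 = 757344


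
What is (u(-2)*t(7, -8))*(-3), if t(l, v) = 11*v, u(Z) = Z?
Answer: -528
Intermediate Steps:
(u(-2)*t(7, -8))*(-3) = -22*(-8)*(-3) = -2*(-88)*(-3) = 176*(-3) = -528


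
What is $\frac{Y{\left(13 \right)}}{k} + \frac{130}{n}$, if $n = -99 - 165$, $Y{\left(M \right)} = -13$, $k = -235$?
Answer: $- \frac{13559}{31020} \approx -0.43711$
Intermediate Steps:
$n = -264$ ($n = -99 - 165 = -264$)
$\frac{Y{\left(13 \right)}}{k} + \frac{130}{n} = - \frac{13}{-235} + \frac{130}{-264} = \left(-13\right) \left(- \frac{1}{235}\right) + 130 \left(- \frac{1}{264}\right) = \frac{13}{235} - \frac{65}{132} = - \frac{13559}{31020}$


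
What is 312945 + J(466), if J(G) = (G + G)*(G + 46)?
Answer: 790129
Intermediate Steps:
J(G) = 2*G*(46 + G) (J(G) = (2*G)*(46 + G) = 2*G*(46 + G))
312945 + J(466) = 312945 + 2*466*(46 + 466) = 312945 + 2*466*512 = 312945 + 477184 = 790129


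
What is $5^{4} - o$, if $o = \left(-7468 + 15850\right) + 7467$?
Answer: $-15224$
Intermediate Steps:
$o = 15849$ ($o = 8382 + 7467 = 15849$)
$5^{4} - o = 5^{4} - 15849 = 625 - 15849 = -15224$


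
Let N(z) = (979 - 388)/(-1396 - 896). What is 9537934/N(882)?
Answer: -7286981576/197 ≈ -3.6990e+7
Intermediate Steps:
N(z) = -197/764 (N(z) = 591/(-2292) = 591*(-1/2292) = -197/764)
9537934/N(882) = 9537934/(-197/764) = 9537934*(-764/197) = -7286981576/197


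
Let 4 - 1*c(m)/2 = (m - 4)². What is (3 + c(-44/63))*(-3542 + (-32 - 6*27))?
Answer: 491556728/3969 ≈ 1.2385e+5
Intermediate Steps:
c(m) = 8 - 2*(-4 + m)² (c(m) = 8 - 2*(m - 4)² = 8 - 2*(-4 + m)²)
(3 + c(-44/63))*(-3542 + (-32 - 6*27)) = (3 + (8 - 2*(-4 - 44/63)²))*(-3542 + (-32 - 6*27)) = (3 + (8 - 2*(-4 - 44*1/63)²))*(-3542 + (-32 - 162)) = (3 + (8 - 2*(-4 - 44/63)²))*(-3542 - 194) = (3 + (8 - 2*(-296/63)²))*(-3736) = (3 + (8 - 2*87616/3969))*(-3736) = (3 + (8 - 175232/3969))*(-3736) = (3 - 143480/3969)*(-3736) = -131573/3969*(-3736) = 491556728/3969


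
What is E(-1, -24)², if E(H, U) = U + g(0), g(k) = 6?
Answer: 324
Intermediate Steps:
E(H, U) = 6 + U (E(H, U) = U + 6 = 6 + U)
E(-1, -24)² = (6 - 24)² = (-18)² = 324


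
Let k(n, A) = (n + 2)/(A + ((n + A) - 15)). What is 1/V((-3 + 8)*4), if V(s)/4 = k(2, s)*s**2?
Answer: 27/6400 ≈ 0.0042187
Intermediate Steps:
k(n, A) = (2 + n)/(-15 + n + 2*A) (k(n, A) = (2 + n)/(A + ((A + n) - 15)) = (2 + n)/(A + (-15 + A + n)) = (2 + n)/(-15 + n + 2*A))
V(s) = 16*s**2/(-13 + 2*s) (V(s) = 4*(((2 + 2)/(-15 + 2 + 2*s))*s**2) = 4*((4/(-13 + 2*s))*s**2) = 4*(4*s**2/(-13 + 2*s)) = 16*s**2/(-13 + 2*s))
1/V((-3 + 8)*4) = 1/(16*((-3 + 8)*4)**2/(-13 + 2*((-3 + 8)*4))) = 1/(16*(5*4)**2/(-13 + 2*(5*4))) = 1/(16*20**2/(-13 + 2*20)) = 1/(16*400/(-13 + 40)) = 1/(16*400/27) = 1/(16*400*(1/27)) = 1/(6400/27) = 27/6400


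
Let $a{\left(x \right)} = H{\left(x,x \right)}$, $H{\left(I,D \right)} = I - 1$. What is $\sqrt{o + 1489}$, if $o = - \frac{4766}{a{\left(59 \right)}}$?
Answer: $\frac{\sqrt{1183142}}{29} \approx 37.508$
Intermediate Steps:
$H{\left(I,D \right)} = -1 + I$
$a{\left(x \right)} = -1 + x$
$o = - \frac{2383}{29}$ ($o = - \frac{4766}{-1 + 59} = - \frac{4766}{58} = \left(-4766\right) \frac{1}{58} = - \frac{2383}{29} \approx -82.172$)
$\sqrt{o + 1489} = \sqrt{- \frac{2383}{29} + 1489} = \sqrt{\frac{40798}{29}} = \frac{\sqrt{1183142}}{29}$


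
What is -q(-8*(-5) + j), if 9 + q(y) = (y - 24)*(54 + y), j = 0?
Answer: -1495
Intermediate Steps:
q(y) = -9 + (-24 + y)*(54 + y) (q(y) = -9 + (y - 24)*(54 + y) = -9 + (-24 + y)*(54 + y))
-q(-8*(-5) + j) = -(-1305 + (-8*(-5) + 0)² + 30*(-8*(-5) + 0)) = -(-1305 + (40 + 0)² + 30*(40 + 0)) = -(-1305 + 40² + 30*40) = -(-1305 + 1600 + 1200) = -1*1495 = -1495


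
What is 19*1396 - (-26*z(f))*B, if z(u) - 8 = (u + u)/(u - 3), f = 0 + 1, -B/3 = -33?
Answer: 44542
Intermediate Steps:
B = 99 (B = -3*(-33) = 99)
f = 1
z(u) = 8 + 2*u/(-3 + u) (z(u) = 8 + (u + u)/(u - 3) = 8 + (2*u)/(-3 + u) = 8 + 2*u/(-3 + u))
19*1396 - (-26*z(f))*B = 19*1396 - (-52*(-12 + 5*1)/(-3 + 1))*99 = 26524 - (-52*(-12 + 5)/(-2))*99 = 26524 - (-52*(-1)*(-7)/2)*99 = 26524 - (-26*7)*99 = 26524 - (-182)*99 = 26524 - 1*(-18018) = 26524 + 18018 = 44542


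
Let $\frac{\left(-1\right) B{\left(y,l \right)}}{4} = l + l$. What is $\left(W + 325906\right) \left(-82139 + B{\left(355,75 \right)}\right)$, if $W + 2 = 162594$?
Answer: $-40417836022$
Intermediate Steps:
$W = 162592$ ($W = -2 + 162594 = 162592$)
$B{\left(y,l \right)} = - 8 l$ ($B{\left(y,l \right)} = - 4 \left(l + l\right) = - 4 \cdot 2 l = - 8 l$)
$\left(W + 325906\right) \left(-82139 + B{\left(355,75 \right)}\right) = \left(162592 + 325906\right) \left(-82139 - 600\right) = 488498 \left(-82139 - 600\right) = 488498 \left(-82739\right) = -40417836022$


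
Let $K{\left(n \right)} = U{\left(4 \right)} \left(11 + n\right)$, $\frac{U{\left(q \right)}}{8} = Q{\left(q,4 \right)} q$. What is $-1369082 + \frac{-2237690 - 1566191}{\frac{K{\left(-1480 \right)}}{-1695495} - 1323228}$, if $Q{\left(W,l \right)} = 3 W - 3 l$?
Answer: $- \frac{1811603832815}{1323228} \approx -1.3691 \cdot 10^{6}$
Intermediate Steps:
$Q{\left(W,l \right)} = - 3 l + 3 W$
$U{\left(q \right)} = 8 q \left(-12 + 3 q\right)$ ($U{\left(q \right)} = 8 \left(\left(-3\right) 4 + 3 q\right) q = 8 \left(-12 + 3 q\right) q = 8 q \left(-12 + 3 q\right)$)
$K{\left(n \right)} = 0$ ($K{\left(n \right)} = 24 \cdot 4 \left(-4 + 4\right) \left(11 + n\right) = 24 \cdot 4 \cdot 0 \left(11 + n\right) = 0 \left(11 + n\right) = 0$)
$-1369082 + \frac{-2237690 - 1566191}{\frac{K{\left(-1480 \right)}}{-1695495} - 1323228} = -1369082 + \frac{-2237690 - 1566191}{\frac{0}{-1695495} - 1323228} = -1369082 - \frac{3803881}{0 \left(- \frac{1}{1695495}\right) - 1323228} = -1369082 - \frac{3803881}{0 - 1323228} = -1369082 - \frac{3803881}{-1323228} = -1369082 - - \frac{3803881}{1323228} = -1369082 + \frac{3803881}{1323228} = - \frac{1811603832815}{1323228}$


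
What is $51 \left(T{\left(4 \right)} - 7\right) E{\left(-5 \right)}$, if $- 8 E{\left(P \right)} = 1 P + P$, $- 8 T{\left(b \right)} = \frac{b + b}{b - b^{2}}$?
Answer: $- \frac{7055}{16} \approx -440.94$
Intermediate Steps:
$T{\left(b \right)} = - \frac{b}{4 \left(b - b^{2}\right)}$ ($T{\left(b \right)} = - \frac{\left(b + b\right) \frac{1}{b - b^{2}}}{8} = - \frac{2 b \frac{1}{b - b^{2}}}{8} = - \frac{b}{4 \left(b - b^{2}\right)}$)
$E{\left(P \right)} = - \frac{P}{4}$ ($E{\left(P \right)} = - \frac{1 P + P}{8} = - \frac{P + P}{8} = - \frac{2 P}{8} = - \frac{P}{4}$)
$51 \left(T{\left(4 \right)} - 7\right) E{\left(-5 \right)} = 51 \left(\frac{1}{4 \left(-1 + 4\right)} - 7\right) \left(\left(- \frac{1}{4}\right) \left(-5\right)\right) = 51 \left(\frac{1}{4 \cdot 3} - 7\right) \frac{5}{4} = 51 \left(\frac{1}{4} \cdot \frac{1}{3} - 7\right) \frac{5}{4} = 51 \left(\frac{1}{12} - 7\right) \frac{5}{4} = 51 \left(\left(- \frac{83}{12}\right) \frac{5}{4}\right) = 51 \left(- \frac{415}{48}\right) = - \frac{7055}{16}$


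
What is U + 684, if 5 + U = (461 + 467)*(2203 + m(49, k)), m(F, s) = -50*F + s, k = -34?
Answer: -260089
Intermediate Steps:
m(F, s) = s - 50*F
U = -260773 (U = -5 + (461 + 467)*(2203 + (-34 - 50*49)) = -5 + 928*(2203 + (-34 - 2450)) = -5 + 928*(2203 - 2484) = -5 + 928*(-281) = -5 - 260768 = -260773)
U + 684 = -260773 + 684 = -260089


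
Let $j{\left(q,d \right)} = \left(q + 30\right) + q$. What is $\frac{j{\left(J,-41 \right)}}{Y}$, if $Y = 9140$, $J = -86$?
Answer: $- \frac{71}{4570} \approx -0.015536$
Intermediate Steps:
$j{\left(q,d \right)} = 30 + 2 q$ ($j{\left(q,d \right)} = \left(30 + q\right) + q = 30 + 2 q$)
$\frac{j{\left(J,-41 \right)}}{Y} = \frac{30 + 2 \left(-86\right)}{9140} = \left(30 - 172\right) \frac{1}{9140} = \left(-142\right) \frac{1}{9140} = - \frac{71}{4570}$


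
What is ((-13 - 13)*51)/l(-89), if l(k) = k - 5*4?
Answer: 1326/109 ≈ 12.165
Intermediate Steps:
l(k) = -20 + k (l(k) = k - 20 = -20 + k)
((-13 - 13)*51)/l(-89) = ((-13 - 13)*51)/(-20 - 89) = -26*51/(-109) = -1326*(-1/109) = 1326/109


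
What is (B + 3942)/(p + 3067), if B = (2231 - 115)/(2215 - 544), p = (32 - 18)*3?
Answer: 6589198/5195139 ≈ 1.2683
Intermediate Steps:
p = 42 (p = 14*3 = 42)
B = 2116/1671 ≈ 1.2663
(B + 3942)/(p + 3067) = (2116/1671 + 3942)/(42 + 3067) = (6589198/1671)/3109 = (6589198/1671)*(1/3109) = 6589198/5195139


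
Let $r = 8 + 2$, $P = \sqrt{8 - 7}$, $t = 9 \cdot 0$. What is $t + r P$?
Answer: $10$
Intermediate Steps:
$t = 0$
$P = 1$ ($P = \sqrt{1} = 1$)
$r = 10$
$t + r P = 0 + 10 \cdot 1 = 0 + 10 = 10$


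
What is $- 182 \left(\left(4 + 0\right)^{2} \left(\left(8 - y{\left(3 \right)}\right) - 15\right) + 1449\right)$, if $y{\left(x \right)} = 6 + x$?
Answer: $-217126$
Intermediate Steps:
$- 182 \left(\left(4 + 0\right)^{2} \left(\left(8 - y{\left(3 \right)}\right) - 15\right) + 1449\right) = - 182 \left(\left(4 + 0\right)^{2} \left(\left(8 - \left(6 + 3\right)\right) - 15\right) + 1449\right) = - 182 \left(4^{2} \left(\left(8 - 9\right) - 15\right) + 1449\right) = - 182 \left(16 \left(\left(8 - 9\right) - 15\right) + 1449\right) = - 182 \left(16 \left(-1 - 15\right) + 1449\right) = - 182 \left(16 \left(-16\right) + 1449\right) = - 182 \left(-256 + 1449\right) = \left(-182\right) 1193 = -217126$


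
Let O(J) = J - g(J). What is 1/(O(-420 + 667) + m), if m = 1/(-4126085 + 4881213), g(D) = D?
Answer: 755128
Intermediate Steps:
m = 1/755128 ≈ 1.3243e-6
O(J) = 0 (O(J) = J - J = 0)
1/(O(-420 + 667) + m) = 1/(0 + 1/755128) = 1/(1/755128) = 755128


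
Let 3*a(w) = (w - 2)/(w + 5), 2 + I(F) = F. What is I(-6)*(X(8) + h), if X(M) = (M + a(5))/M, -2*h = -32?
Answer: -1361/10 ≈ -136.10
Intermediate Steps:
h = 16 (h = -½*(-32) = 16)
I(F) = -2 + F
a(w) = (-2 + w)/(3*(5 + w)) (a(w) = ((w - 2)/(w + 5))/3 = ((-2 + w)/(5 + w))/3 = (-2 + w)/(3*(5 + w)))
X(M) = (⅒ + M)/M (X(M) = (M + (-2 + 5)/(3*(5 + 5)))/M = (M + (⅓)*3/10)/M = (M + (⅓)*(⅒)*3)/M = (M + ⅒)/M = (⅒ + M)/M)
I(-6)*(X(8) + h) = (-2 - 6)*((⅒ + 8)/8 + 16) = -8*((⅛)*(81/10) + 16) = -8*(81/80 + 16) = -8*1361/80 = -1361/10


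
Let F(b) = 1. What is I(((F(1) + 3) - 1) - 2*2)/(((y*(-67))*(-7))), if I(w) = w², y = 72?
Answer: 1/33768 ≈ 2.9614e-5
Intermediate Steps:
I(((F(1) + 3) - 1) - 2*2)/(((y*(-67))*(-7))) = (((1 + 3) - 1) - 2*2)²/(((72*(-67))*(-7))) = ((4 - 1) - 4)²/((-4824*(-7))) = (3 - 4)²/33768 = (-1)²*(1/33768) = 1*(1/33768) = 1/33768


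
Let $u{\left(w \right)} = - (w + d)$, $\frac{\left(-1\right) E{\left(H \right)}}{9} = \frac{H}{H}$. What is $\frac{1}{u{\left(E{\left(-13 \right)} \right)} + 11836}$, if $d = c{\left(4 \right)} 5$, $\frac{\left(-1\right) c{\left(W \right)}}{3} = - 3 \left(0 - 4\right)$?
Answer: $\frac{1}{12025} \approx 8.316 \cdot 10^{-5}$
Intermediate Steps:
$c{\left(W \right)} = -36$ ($c{\left(W \right)} = - 3 \left(- 3 \left(0 - 4\right)\right) = - 3 \left(\left(-3\right) \left(-4\right)\right) = \left(-3\right) 12 = -36$)
$E{\left(H \right)} = -9$ ($E{\left(H \right)} = - 9 \frac{H}{H} = \left(-9\right) 1 = -9$)
$d = -180$ ($d = \left(-36\right) 5 = -180$)
$u{\left(w \right)} = 180 - w$ ($u{\left(w \right)} = - (w - 180) = - (-180 + w) = 180 - w$)
$\frac{1}{u{\left(E{\left(-13 \right)} \right)} + 11836} = \frac{1}{\left(180 - -9\right) + 11836} = \frac{1}{\left(180 + 9\right) + 11836} = \frac{1}{189 + 11836} = \frac{1}{12025}$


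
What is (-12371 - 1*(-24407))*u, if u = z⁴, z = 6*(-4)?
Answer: 3993255936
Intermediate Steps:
z = -24
u = 331776 (u = (-24)⁴ = 331776)
(-12371 - 1*(-24407))*u = (-12371 - 1*(-24407))*331776 = (-12371 + 24407)*331776 = 12036*331776 = 3993255936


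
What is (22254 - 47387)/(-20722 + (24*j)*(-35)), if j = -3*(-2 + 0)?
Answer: 25133/25762 ≈ 0.97558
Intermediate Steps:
j = 6 (j = -3*(-2) = 6)
(22254 - 47387)/(-20722 + (24*j)*(-35)) = (22254 - 47387)/(-20722 + (24*6)*(-35)) = -25133/(-20722 + 144*(-35)) = -25133/(-20722 - 5040) = -25133/(-25762) = -25133*(-1/25762) = 25133/25762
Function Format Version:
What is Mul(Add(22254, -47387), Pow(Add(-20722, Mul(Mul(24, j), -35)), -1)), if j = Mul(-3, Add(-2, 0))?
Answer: Rational(25133, 25762) ≈ 0.97558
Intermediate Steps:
j = 6 (j = Mul(-3, -2) = 6)
Mul(Add(22254, -47387), Pow(Add(-20722, Mul(Mul(24, j), -35)), -1)) = Mul(Add(22254, -47387), Pow(Add(-20722, Mul(Mul(24, 6), -35)), -1)) = Mul(-25133, Pow(Add(-20722, Mul(144, -35)), -1)) = Mul(-25133, Pow(Add(-20722, -5040), -1)) = Mul(-25133, Pow(-25762, -1)) = Mul(-25133, Rational(-1, 25762)) = Rational(25133, 25762)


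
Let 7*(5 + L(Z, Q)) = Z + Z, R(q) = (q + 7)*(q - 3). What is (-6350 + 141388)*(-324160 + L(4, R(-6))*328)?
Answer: -307613323088/7 ≈ -4.3945e+10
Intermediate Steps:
R(q) = (-3 + q)*(7 + q) (R(q) = (7 + q)*(-3 + q) = (-3 + q)*(7 + q))
L(Z, Q) = -5 + 2*Z/7 (L(Z, Q) = -5 + (Z + Z)/7 = -5 + (2*Z)/7 = -5 + 2*Z/7)
(-6350 + 141388)*(-324160 + L(4, R(-6))*328) = (-6350 + 141388)*(-324160 + (-5 + (2/7)*4)*328) = 135038*(-324160 + (-5 + 8/7)*328) = 135038*(-324160 - 27/7*328) = 135038*(-324160 - 8856/7) = 135038*(-2277976/7) = -307613323088/7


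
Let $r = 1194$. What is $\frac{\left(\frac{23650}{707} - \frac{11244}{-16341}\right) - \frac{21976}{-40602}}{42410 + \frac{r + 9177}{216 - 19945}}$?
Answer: $\frac{7904765437906}{9666427676604153} \approx 0.00081775$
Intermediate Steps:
$\frac{\left(\frac{23650}{707} - \frac{11244}{-16341}\right) - \frac{21976}{-40602}}{42410 + \frac{r + 9177}{216 - 19945}} = \frac{\left(\frac{23650}{707} - \frac{11244}{-16341}\right) - \frac{21976}{-40602}}{42410 + \frac{1194 + 9177}{216 - 19945}} = \frac{\left(23650 \cdot \frac{1}{707} - - \frac{3748}{5447}\right) - - \frac{164}{303}}{42410 + \frac{10371}{-19729}} = \frac{\left(\frac{23650}{707} + \frac{3748}{5447}\right) + \frac{164}{303}}{42410 + 10371 \left(- \frac{1}{19729}\right)} = \frac{\frac{131471386}{3851029} + \frac{164}{303}}{42410 - \frac{10371}{19729}} = \frac{400667314}{11553087 \cdot \frac{836696519}{19729}} = \frac{400667314}{11553087} \cdot \frac{19729}{836696519} = \frac{7904765437906}{9666427676604153}$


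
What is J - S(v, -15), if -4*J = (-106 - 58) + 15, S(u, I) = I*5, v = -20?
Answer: 449/4 ≈ 112.25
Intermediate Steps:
S(u, I) = 5*I
J = 149/4 (J = -((-106 - 58) + 15)/4 = -(-164 + 15)/4 = -1/4*(-149) = 149/4 ≈ 37.250)
J - S(v, -15) = 149/4 - 5*(-15) = 149/4 - 1*(-75) = 149/4 + 75 = 449/4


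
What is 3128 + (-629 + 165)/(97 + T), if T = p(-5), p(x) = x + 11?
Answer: 321720/103 ≈ 3123.5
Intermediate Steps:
p(x) = 11 + x
T = 6 (T = 11 - 5 = 6)
3128 + (-629 + 165)/(97 + T) = 3128 + (-629 + 165)/(97 + 6) = 3128 - 464/103 = 321720/103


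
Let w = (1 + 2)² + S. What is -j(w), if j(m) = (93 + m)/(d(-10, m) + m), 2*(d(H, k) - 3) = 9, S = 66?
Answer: -112/55 ≈ -2.0364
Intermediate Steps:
d(H, k) = 15/2 (d(H, k) = 3 + (½)*9 = 3 + 9/2 = 15/2)
w = 75 (w = (1 + 2)² + 66 = 3² + 66 = 9 + 66 = 75)
j(m) = (93 + m)/(15/2 + m)
-j(w) = -2*(93 + 75)/(15 + 2*75) = -2*168/(15 + 150) = -2*168/165 = -1*112/55 = -112/55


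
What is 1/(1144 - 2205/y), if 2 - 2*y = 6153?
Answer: 6151/7041154 ≈ 0.00087358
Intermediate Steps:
y = -6151/2 (y = 1 - 1/2*6153 = 1 - 6153/2 = -6151/2 ≈ -3075.5)
1/(1144 - 2205/y) = 1/(1144 - 2205/(-6151/2)) = 1/(1144 - 2205*(-2/6151)) = 1/(1144 + 4410/6151) = 1/(7041154/6151) = 6151/7041154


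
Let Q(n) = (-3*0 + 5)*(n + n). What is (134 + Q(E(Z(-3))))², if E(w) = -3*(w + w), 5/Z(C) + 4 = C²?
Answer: 5476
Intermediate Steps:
Z(C) = 5/(-4 + C²)
E(w) = -6*w
Q(n) = 10*n (Q(n) = (0 + 5)*(2*n) = 5*(2*n) = 10*n)
(134 + Q(E(Z(-3))))² = (134 + 10*(-30/(-4 + (-3)²)))² = (134 + 10*(-30/(-4 + 9)))² = (134 + 10*(-30/5))² = (134 + 10*(-6*1))² = (134 + 10*(-6))² = (134 - 60)² = 74² = 5476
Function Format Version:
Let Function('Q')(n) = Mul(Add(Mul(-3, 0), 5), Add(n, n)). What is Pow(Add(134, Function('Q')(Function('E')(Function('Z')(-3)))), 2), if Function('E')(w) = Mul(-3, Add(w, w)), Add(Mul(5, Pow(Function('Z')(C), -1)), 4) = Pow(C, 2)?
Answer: 5476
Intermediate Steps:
Function('Z')(C) = Mul(5, Pow(Add(-4, Pow(C, 2)), -1))
Function('E')(w) = Mul(-6, w) (Function('E')(w) = Mul(-3, Mul(2, w)) = Mul(-6, w))
Function('Q')(n) = Mul(10, n) (Function('Q')(n) = Mul(Add(0, 5), Mul(2, n)) = Mul(5, Mul(2, n)) = Mul(10, n))
Pow(Add(134, Function('Q')(Function('E')(Function('Z')(-3)))), 2) = Pow(Add(134, Mul(10, Mul(-6, Mul(5, Pow(Add(-4, Pow(-3, 2)), -1))))), 2) = Pow(Add(134, Mul(10, Mul(-6, Mul(5, Pow(Add(-4, 9), -1))))), 2) = Pow(Add(134, Mul(10, Mul(-6, Mul(5, Pow(5, -1))))), 2) = Pow(Add(134, Mul(10, Mul(-6, Mul(5, Rational(1, 5))))), 2) = Pow(Add(134, Mul(10, Mul(-6, 1))), 2) = Pow(Add(134, Mul(10, -6)), 2) = Pow(Add(134, -60), 2) = Pow(74, 2) = 5476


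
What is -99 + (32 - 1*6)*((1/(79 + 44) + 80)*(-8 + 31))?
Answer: 5872741/123 ≈ 47746.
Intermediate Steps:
-99 + (32 - 1*6)*((1/(79 + 44) + 80)*(-8 + 31)) = -99 + (32 - 6)*((1/123 + 80)*23) = -99 + 26*((1/123 + 80)*23) = -99 + 26*((9841/123)*23) = -99 + 26*(226343/123) = -99 + 5884918/123 = 5872741/123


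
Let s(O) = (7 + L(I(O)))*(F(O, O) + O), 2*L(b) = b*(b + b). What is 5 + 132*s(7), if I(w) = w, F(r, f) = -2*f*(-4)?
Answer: 465701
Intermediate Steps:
F(r, f) = 8*f
L(b) = b**2 (L(b) = (b*(b + b))/2 = (b*(2*b))/2 = (2*b**2)/2 = b**2)
s(O) = 9*O*(7 + O**2) (s(O) = (7 + O**2)*(8*O + O) = (7 + O**2)*(9*O) = 9*O*(7 + O**2))
5 + 132*s(7) = 5 + 132*(9*7*(7 + 7**2)) = 5 + 132*(9*7*(7 + 49)) = 5 + 132*(9*7*56) = 5 + 132*3528 = 5 + 465696 = 465701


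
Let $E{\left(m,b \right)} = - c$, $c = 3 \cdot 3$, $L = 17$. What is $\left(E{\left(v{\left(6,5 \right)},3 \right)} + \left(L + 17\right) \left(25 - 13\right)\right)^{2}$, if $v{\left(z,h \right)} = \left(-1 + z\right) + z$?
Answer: $159201$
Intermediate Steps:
$v{\left(z,h \right)} = -1 + 2 z$
$c = 9$
$E{\left(m,b \right)} = -9$ ($E{\left(m,b \right)} = \left(-1\right) 9 = -9$)
$\left(E{\left(v{\left(6,5 \right)},3 \right)} + \left(L + 17\right) \left(25 - 13\right)\right)^{2} = \left(-9 + \left(17 + 17\right) \left(25 - 13\right)\right)^{2} = \left(-9 + 34 \cdot 12\right)^{2} = \left(-9 + 408\right)^{2} = 399^{2} = 159201$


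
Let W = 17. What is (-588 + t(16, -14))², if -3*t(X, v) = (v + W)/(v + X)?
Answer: 1385329/4 ≈ 3.4633e+5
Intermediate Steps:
t(X, v) = -(17 + v)/(3*(X + v)) (t(X, v) = -(v + 17)/(3*(v + X)) = -(17 + v)/(3*(X + v)))
(-588 + t(16, -14))² = (-588 + (-17 - 1*(-14))/(3*(16 - 14)))² = (-588 + (⅓)*(-17 + 14)/2)² = (-588 + (⅓)*(½)*(-3))² = (-588 - ½)² = (-1177/2)² = 1385329/4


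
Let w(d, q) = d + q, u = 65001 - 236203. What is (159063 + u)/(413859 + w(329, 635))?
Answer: -12139/414823 ≈ -0.029263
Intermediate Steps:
u = -171202
(159063 + u)/(413859 + w(329, 635)) = (159063 - 171202)/(413859 + (329 + 635)) = -12139/(413859 + 964) = -12139/414823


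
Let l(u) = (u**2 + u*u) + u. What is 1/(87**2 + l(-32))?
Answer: 1/9585 ≈ 0.00010433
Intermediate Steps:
l(u) = u + 2*u**2 (l(u) = (u**2 + u**2) + u = 2*u**2 + u = u + 2*u**2)
1/(87**2 + l(-32)) = 1/(87**2 - 32*(1 + 2*(-32))) = 1/(7569 - 32*(1 - 64)) = 1/(7569 - 32*(-63)) = 1/(7569 + 2016) = 1/9585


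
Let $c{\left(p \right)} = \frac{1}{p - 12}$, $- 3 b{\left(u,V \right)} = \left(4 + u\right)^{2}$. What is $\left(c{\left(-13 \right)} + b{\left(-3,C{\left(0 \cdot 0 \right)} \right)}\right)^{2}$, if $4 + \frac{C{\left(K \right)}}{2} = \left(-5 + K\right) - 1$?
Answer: $\frac{784}{5625} \approx 0.13938$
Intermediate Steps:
$C{\left(K \right)} = -20 + 2 K$ ($C{\left(K \right)} = -8 + 2 \left(\left(-5 + K\right) - 1\right) = -8 + 2 \left(-6 + K\right) = -8 + \left(-12 + 2 K\right) = -20 + 2 K$)
$b{\left(u,V \right)} = - \frac{\left(4 + u\right)^{2}}{3}$
$c{\left(p \right)} = \frac{1}{-12 + p}$
$\left(c{\left(-13 \right)} + b{\left(-3,C{\left(0 \cdot 0 \right)} \right)}\right)^{2} = \left(\frac{1}{-12 - 13} - \frac{\left(4 - 3\right)^{2}}{3}\right)^{2} = \left(\frac{1}{-25} - \frac{1^{2}}{3}\right)^{2} = \left(- \frac{1}{25} - \frac{1}{3}\right)^{2} = \left(- \frac{28}{75}\right)^{2} = \frac{784}{5625}$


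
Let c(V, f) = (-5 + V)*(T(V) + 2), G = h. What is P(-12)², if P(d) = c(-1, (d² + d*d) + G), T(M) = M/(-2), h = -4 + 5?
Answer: 225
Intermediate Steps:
h = 1
G = 1
T(M) = -M/2 (T(M) = M*(-½) = -M/2)
c(V, f) = (-5 + V)*(2 - V/2) (c(V, f) = (-5 + V)*(-V/2 + 2) = (-5 + V)*(2 - V/2))
P(d) = -15 (P(d) = -10 - ½*(-1)² + (9/2)*(-1) = -10 - ½*1 - 9/2 = -10 - ½ - 9/2 = -15)
P(-12)² = (-15)² = 225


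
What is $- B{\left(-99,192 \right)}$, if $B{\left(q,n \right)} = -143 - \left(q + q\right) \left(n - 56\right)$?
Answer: $-26785$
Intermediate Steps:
$B{\left(q,n \right)} = -143 - 2 q \left(-56 + n\right)$
$- B{\left(-99,192 \right)} = - (-143 + 112 \left(-99\right) - 384 \left(-99\right)) = - (-143 - 11088 + 38016) = \left(-1\right) 26785 = -26785$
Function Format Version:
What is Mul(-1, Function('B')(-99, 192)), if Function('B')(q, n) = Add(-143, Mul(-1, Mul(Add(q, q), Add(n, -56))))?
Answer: -26785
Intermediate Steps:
Function('B')(q, n) = Add(-143, Mul(-2, q, Add(-56, n))) (Function('B')(q, n) = Add(-143, Mul(-1, Mul(Mul(2, q), Add(-56, n)))) = Add(-143, Mul(-1, Mul(2, q, Add(-56, n)))) = Add(-143, Mul(-2, q, Add(-56, n))))
Mul(-1, Function('B')(-99, 192)) = Mul(-1, Add(-143, Mul(112, -99), Mul(-2, 192, -99))) = Mul(-1, Add(-143, -11088, 38016)) = Mul(-1, 26785) = -26785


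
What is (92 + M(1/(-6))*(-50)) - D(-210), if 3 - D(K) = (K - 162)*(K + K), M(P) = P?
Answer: 469012/3 ≈ 1.5634e+5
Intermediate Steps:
D(K) = 3 - 2*K*(-162 + K) (D(K) = 3 - (K - 162)*(K + K) = 3 - (-162 + K)*2*K = 3 - 2*K*(-162 + K))
(92 + M(1/(-6))*(-50)) - D(-210) = (92 - 50/(-6)) - (3 - 2*(-210)² + 324*(-210)) = (92 - ⅙*(-50)) - (3 - 2*44100 - 68040) = (92 + 25/3) - (3 - 88200 - 68040) = 301/3 - 1*(-156237) = 301/3 + 156237 = 469012/3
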